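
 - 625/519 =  - 625/519 = - 1.20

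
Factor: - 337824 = - 2^5*3^3*17^1*23^1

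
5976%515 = 311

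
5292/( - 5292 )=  - 1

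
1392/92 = 348/23 = 15.13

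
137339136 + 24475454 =161814590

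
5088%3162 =1926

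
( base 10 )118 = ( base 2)1110110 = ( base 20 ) 5I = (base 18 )6a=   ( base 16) 76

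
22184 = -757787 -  - 779971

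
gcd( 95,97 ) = 1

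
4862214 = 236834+4625380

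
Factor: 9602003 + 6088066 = 15690069  =  3^2*1743341^1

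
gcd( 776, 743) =1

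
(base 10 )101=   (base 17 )5g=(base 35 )2V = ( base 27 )3K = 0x65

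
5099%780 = 419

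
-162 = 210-372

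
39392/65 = 39392/65=606.03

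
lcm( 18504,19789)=1424808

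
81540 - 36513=45027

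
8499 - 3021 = 5478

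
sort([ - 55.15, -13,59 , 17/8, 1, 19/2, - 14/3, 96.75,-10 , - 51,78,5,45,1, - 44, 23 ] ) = [  -  55.15, - 51,-44, - 13, - 10,-14/3,1,  1,17/8,5,19/2, 23,45,59,78, 96.75 ] 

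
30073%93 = 34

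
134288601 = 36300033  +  97988568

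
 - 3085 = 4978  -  8063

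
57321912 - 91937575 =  - 34615663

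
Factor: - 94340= -2^2*5^1*53^1*89^1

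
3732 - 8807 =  - 5075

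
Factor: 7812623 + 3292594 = 3^2 * 37^1*33349^1 = 11105217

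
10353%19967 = 10353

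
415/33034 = 5/398 = 0.01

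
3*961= 2883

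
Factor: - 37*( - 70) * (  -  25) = -64750 = - 2^1*5^3*7^1*37^1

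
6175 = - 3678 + 9853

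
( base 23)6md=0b111001101101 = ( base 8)7155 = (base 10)3693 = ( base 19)a47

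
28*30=840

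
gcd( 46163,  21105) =67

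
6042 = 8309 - 2267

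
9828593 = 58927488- 49098895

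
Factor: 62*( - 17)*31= -2^1*17^1*31^2 = -32674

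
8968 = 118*76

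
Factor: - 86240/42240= -49/24 = - 2^( - 3)*3^ ( - 1)* 7^2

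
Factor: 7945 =5^1*7^1*227^1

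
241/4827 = 241/4827 = 0.05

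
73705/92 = 73705/92 = 801.14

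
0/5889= 0=0.00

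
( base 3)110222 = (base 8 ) 536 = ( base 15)185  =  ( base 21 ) ge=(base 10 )350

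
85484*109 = 9317756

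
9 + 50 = 59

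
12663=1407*9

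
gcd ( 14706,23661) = 9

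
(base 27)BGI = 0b10000100010101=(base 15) 2799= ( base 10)8469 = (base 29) a21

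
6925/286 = 6925/286=24.21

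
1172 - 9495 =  - 8323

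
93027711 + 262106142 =355133853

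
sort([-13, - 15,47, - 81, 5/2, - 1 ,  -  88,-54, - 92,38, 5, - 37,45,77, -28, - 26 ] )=[-92, - 88, - 81, - 54, - 37,-28, - 26, - 15, - 13, - 1,5/2, 5,38, 45 , 47, 77 ] 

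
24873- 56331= -31458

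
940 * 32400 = 30456000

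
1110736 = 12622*88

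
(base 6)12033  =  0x6D5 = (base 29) 229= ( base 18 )573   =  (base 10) 1749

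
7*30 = 210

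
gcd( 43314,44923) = 1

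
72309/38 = 72309/38 = 1902.87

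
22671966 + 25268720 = 47940686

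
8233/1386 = 8233/1386 = 5.94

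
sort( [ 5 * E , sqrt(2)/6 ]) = [ sqrt ( 2) /6, 5*E ]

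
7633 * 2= 15266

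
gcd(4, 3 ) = 1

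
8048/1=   8048 = 8048.00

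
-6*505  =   - 3030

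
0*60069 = 0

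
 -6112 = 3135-9247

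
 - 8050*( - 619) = 4982950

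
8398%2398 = 1204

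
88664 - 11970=76694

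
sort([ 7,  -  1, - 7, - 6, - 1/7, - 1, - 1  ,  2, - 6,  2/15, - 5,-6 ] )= [ - 7, - 6, - 6, - 6,- 5, - 1, - 1, - 1 , - 1/7, 2/15, 2, 7]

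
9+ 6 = 15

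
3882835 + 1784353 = 5667188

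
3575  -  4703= - 1128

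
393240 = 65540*6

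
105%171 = 105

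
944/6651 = 944/6651= 0.14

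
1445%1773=1445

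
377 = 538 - 161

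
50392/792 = 6299/99 = 63.63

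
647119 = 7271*89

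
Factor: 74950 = 2^1 * 5^2*1499^1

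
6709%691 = 490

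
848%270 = 38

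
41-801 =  - 760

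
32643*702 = 22915386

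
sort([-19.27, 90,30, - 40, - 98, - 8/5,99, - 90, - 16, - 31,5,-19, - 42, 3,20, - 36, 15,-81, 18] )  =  [ - 98, - 90 , - 81, - 42,-40, - 36,  -  31, - 19.27, - 19, - 16, - 8/5, 3,5, 15,18, 20 , 30,90,99]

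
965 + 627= 1592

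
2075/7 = 2075/7 = 296.43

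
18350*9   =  165150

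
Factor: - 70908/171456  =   - 2^(-4 )*47^ ( - 1 )*311^1 = - 311/752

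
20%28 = 20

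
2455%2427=28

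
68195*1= 68195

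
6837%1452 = 1029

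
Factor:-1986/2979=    - 2/3 = -2^1 *3^ (-1) 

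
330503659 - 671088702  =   - 340585043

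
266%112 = 42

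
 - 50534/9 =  - 5615 + 1/9=-5614.89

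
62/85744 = 31/42872 = 0.00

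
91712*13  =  1192256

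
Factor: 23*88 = 2024 = 2^3 * 11^1* 23^1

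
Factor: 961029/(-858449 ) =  - 3^2*17^(  -  1)*50497^ ( - 1) * 106781^1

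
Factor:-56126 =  - 2^1*7^1 * 19^1*211^1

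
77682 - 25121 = 52561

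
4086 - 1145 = 2941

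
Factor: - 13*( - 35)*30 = 13650 =2^1*3^1*5^2 * 7^1*13^1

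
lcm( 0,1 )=0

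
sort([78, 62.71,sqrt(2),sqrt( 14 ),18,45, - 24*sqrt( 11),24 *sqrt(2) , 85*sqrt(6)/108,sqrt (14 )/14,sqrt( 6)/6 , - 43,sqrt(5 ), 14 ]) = [ - 24 *sqrt(11), - 43,  sqrt(14)/14 , sqrt(6)/6 , sqrt(2 ) , 85 * sqrt(6)/108, sqrt( 5 ),sqrt ( 14),14,18,24*sqrt(2 ),45,62.71,78 ] 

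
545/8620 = 109/1724 = 0.06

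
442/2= 221 = 221.00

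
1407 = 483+924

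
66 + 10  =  76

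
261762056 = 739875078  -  478113022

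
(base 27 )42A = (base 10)2980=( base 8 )5644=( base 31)334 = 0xba4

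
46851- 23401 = 23450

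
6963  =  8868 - 1905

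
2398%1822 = 576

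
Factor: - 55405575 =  - 3^2*5^2*246247^1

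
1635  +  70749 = 72384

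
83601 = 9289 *9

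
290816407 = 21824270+268992137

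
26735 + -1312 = 25423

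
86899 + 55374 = 142273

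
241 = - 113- - 354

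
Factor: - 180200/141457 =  - 200/157 = - 2^3*5^2*157^( - 1) 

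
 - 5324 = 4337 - 9661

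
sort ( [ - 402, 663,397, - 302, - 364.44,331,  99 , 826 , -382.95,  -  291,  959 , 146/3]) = [  -  402, - 382.95 ,  -  364.44, - 302,  -  291, 146/3,  99 , 331, 397  ,  663, 826,959 ] 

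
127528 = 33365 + 94163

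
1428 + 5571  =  6999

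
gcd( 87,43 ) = 1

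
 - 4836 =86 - 4922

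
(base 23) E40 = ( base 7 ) 30601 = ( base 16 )1D4A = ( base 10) 7498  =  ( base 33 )6t7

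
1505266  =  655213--850053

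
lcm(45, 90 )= 90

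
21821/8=2727  +  5/8 = 2727.62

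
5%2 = 1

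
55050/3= 18350 = 18350.00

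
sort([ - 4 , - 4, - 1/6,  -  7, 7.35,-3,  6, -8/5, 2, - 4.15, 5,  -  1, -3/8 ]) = [ - 7, - 4.15, - 4 , - 4 , - 3, - 8/5 , - 1, - 3/8, - 1/6, 2, 5,  6 , 7.35 ]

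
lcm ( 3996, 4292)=115884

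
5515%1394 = 1333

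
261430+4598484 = 4859914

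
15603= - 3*( - 5201)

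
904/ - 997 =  - 904/997 = -0.91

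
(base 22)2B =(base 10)55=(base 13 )43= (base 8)67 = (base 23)29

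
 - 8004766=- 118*67837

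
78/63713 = 6/4901=0.00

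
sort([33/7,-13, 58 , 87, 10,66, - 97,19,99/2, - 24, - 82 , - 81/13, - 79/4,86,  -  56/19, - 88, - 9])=[ - 97, - 88, - 82, - 24 ,- 79/4, -13, - 9, - 81/13, - 56/19,33/7,10, 19,99/2,58, 66 , 86,  87]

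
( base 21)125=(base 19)16d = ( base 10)488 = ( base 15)228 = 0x1e8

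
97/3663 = 97/3663 = 0.03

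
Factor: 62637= 3^1*20879^1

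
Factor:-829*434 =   -  359786  =  -2^1 *7^1*31^1 * 829^1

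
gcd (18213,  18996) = 3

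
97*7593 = 736521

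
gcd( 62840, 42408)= 8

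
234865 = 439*535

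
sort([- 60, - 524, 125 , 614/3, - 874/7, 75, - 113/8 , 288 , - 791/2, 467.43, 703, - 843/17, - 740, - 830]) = [-830, - 740 , - 524, - 791/2,-874/7, - 60,- 843/17, - 113/8,75, 125, 614/3, 288,467.43, 703] 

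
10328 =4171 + 6157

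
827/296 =827/296 =2.79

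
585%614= 585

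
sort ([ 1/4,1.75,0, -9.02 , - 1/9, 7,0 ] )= [ - 9.02,  -  1/9,0,0,1/4,  1.75,7]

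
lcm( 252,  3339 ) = 13356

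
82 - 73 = 9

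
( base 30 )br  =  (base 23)FC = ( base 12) 259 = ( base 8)545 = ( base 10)357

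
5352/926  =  2676/463 = 5.78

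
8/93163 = 8/93163 = 0.00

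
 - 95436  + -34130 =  - 129566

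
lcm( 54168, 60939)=487512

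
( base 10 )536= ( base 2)1000011000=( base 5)4121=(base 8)1030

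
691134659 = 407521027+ 283613632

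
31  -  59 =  - 28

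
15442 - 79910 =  - 64468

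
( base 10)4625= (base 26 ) 6LN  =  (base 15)1585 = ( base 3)20100022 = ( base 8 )11021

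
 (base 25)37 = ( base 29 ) 2o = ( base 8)122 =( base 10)82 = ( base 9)101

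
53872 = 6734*8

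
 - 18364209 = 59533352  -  77897561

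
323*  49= 15827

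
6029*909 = 5480361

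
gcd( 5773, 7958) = 23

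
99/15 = 33/5 = 6.60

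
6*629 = 3774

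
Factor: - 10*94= -2^2*5^1*47^1  =  - 940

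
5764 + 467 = 6231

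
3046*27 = 82242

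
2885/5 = 577 = 577.00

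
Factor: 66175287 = 3^1* 479^1*46051^1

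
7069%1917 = 1318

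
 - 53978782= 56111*(-962)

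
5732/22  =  2866/11 = 260.55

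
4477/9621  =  4477/9621 =0.47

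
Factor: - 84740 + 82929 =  - 1811^1 = - 1811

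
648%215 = 3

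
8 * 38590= 308720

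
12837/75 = 171+4/25= 171.16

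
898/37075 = 898/37075 = 0.02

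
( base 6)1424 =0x178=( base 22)H2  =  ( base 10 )376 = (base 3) 111221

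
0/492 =0 =0.00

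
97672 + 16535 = 114207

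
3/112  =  3/112 =0.03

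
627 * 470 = 294690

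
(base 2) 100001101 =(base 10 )269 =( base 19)E3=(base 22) C5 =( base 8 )415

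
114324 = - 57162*( - 2)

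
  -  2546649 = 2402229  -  4948878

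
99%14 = 1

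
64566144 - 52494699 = 12071445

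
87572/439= 199 + 211/439 = 199.48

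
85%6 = 1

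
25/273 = 25/273 = 0.09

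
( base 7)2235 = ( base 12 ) 576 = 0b1100101010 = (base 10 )810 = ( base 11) 677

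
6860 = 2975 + 3885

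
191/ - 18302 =  -  191/18302= -0.01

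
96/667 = 96/667 = 0.14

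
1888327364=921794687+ 966532677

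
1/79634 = 1/79634  =  0.00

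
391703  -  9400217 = - 9008514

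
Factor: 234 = 2^1*3^2*  13^1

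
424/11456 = 53/1432 = 0.04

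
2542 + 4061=6603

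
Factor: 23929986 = 2^1*3^1*3988331^1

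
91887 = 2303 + 89584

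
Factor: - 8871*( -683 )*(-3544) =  - 21472716792=-2^3 * 3^1 * 443^1*683^1 * 2957^1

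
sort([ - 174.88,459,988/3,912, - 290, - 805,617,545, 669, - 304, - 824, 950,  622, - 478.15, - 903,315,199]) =[ - 903, - 824, - 805, -478.15,-304 ,  -  290, - 174.88 , 199,315,988/3,459,545, 617, 622, 669,912, 950]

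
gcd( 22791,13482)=321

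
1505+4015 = 5520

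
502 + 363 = 865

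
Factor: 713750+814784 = 2^1*7^1*23^1*47^1*101^1= 1528534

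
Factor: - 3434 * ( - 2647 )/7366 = 4544899/3683= 17^1*29^( - 1 )*101^1*127^( - 1 )*2647^1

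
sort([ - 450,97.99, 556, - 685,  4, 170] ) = [ - 685, - 450, 4, 97.99,  170, 556 ] 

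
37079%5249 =336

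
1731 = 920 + 811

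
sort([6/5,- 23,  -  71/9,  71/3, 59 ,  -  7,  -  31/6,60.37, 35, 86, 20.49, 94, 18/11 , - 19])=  [ - 23, - 19,-71/9, - 7,-31/6 , 6/5,18/11,20.49, 71/3,35, 59, 60.37,86, 94]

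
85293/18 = 9477/2 = 4738.50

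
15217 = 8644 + 6573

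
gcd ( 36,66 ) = 6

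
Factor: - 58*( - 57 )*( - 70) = - 2^2*3^1*5^1*7^1 * 19^1*29^1= - 231420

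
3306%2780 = 526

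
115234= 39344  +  75890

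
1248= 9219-7971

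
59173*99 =5858127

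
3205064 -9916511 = - 6711447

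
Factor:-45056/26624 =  - 2^1 * 11^1*13^( - 1 )= -22/13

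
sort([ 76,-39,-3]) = [ - 39, - 3,76 ] 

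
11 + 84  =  95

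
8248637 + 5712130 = 13960767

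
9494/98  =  4747/49 = 96.88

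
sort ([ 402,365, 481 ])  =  [365, 402,481 ] 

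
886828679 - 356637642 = 530191037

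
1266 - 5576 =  - 4310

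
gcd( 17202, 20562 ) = 6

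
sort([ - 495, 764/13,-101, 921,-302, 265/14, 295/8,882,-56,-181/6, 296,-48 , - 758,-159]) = [ - 758,- 495,-302, - 159 , - 101, - 56,  -  48, - 181/6, 265/14 , 295/8,764/13, 296,882, 921 ] 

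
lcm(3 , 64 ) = 192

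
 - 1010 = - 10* 101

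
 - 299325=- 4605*65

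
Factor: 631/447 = 3^(-1 )*149^(-1) * 631^1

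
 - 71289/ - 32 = 2227 + 25/32  =  2227.78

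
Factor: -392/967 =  - 2^3*7^2*967^(  -  1) 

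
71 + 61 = 132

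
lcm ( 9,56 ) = 504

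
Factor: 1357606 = 2^1*29^1*89^1 * 263^1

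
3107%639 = 551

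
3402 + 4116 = 7518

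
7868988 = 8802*894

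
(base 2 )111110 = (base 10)62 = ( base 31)20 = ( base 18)38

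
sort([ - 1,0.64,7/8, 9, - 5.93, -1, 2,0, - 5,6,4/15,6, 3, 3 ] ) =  [ - 5.93, - 5,-1, - 1,0, 4/15, 0.64, 7/8, 2,3,3, 6, 6, 9 ] 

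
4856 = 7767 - 2911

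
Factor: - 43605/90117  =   - 3^1*5^1*31^(-1 ) = - 15/31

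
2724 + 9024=11748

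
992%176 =112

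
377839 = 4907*77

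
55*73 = 4015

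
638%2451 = 638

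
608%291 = 26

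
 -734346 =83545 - 817891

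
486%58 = 22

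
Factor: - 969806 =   -  2^1*97^1*4999^1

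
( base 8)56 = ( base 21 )24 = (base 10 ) 46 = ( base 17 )2c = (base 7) 64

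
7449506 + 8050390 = 15499896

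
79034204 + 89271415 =168305619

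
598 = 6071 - 5473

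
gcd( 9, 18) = 9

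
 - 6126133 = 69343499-75469632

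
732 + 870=1602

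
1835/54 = 33 + 53/54 = 33.98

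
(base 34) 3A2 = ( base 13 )1971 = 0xee2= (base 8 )7342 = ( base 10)3810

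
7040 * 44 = 309760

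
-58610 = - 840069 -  - 781459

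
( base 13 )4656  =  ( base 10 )9873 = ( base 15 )2DD3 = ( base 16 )2691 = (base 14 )3853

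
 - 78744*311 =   -  24489384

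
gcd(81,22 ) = 1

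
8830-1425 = 7405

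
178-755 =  - 577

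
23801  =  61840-38039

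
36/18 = 2 =2.00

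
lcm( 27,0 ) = 0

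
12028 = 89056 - 77028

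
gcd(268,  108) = 4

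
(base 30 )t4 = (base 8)1552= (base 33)QG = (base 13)523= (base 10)874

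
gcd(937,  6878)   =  1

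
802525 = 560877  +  241648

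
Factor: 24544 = 2^5*13^1 * 59^1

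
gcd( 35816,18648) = 296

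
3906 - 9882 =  - 5976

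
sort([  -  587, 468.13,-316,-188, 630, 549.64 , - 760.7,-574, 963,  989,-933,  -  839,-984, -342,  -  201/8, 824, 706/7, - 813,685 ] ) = [ - 984, - 933, - 839,-813,-760.7, - 587, - 574,-342, - 316, - 188 , - 201/8,706/7, 468.13, 549.64,  630, 685, 824,  963, 989 ]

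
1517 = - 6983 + 8500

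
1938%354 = 168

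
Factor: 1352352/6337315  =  2^5*3^1*5^( -1)*14087^1*1267463^( - 1 ) 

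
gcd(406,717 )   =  1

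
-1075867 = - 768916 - 306951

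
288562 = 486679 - 198117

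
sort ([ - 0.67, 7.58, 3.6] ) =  [  -  0.67, 3.6, 7.58] 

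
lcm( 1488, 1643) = 78864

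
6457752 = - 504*( - 12813)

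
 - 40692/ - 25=1627 + 17/25 = 1627.68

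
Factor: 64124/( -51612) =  - 41/33= - 3^( - 1)*11^( - 1 ) * 41^1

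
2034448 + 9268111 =11302559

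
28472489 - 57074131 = - 28601642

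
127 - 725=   -  598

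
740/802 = 370/401 = 0.92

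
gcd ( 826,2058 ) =14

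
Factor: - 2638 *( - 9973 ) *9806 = 2^2*1319^1 * 4903^1 * 9973^1 = 257983837844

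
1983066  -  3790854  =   - 1807788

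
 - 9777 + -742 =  - 10519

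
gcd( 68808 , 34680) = 24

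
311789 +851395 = 1163184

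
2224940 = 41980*53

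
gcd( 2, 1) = 1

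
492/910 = 246/455=0.54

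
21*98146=2061066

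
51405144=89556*574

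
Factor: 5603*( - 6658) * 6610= - 246584556140 = - 2^2 *5^1 * 13^1*431^1*661^1 * 3329^1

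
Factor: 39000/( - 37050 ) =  - 2^2*5^1*19^( - 1) = -20/19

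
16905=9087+7818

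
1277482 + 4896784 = 6174266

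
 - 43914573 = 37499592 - 81414165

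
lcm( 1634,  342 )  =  14706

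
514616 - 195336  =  319280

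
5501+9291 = 14792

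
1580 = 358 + 1222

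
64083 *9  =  576747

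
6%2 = 0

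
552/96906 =92/16151= 0.01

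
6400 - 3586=2814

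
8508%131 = 124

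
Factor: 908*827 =750916 = 2^2*227^1* 827^1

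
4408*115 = 506920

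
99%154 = 99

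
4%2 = 0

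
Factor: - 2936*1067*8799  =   - 27564732888 = - 2^3*3^1*7^1 * 11^1*97^1*367^1 *419^1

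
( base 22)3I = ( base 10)84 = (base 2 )1010100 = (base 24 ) 3C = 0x54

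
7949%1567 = 114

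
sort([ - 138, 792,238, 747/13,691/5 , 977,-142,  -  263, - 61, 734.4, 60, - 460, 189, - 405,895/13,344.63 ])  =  [ -460,-405 ,  -  263,  -  142, - 138, - 61,747/13, 60,  895/13,691/5, 189, 238,344.63, 734.4 , 792,977]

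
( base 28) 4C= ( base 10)124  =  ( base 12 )A4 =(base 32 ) 3S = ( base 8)174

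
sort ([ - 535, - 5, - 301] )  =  [  -  535, - 301, - 5] 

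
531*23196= 12317076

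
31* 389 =12059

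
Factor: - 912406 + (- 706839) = -1619245 =- 5^1 *61^1*5309^1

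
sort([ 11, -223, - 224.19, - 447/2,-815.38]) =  [-815.38 , -224.19,-447/2 , - 223, 11]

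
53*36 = 1908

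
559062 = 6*93177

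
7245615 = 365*19851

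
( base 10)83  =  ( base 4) 1103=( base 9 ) 102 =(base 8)123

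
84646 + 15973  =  100619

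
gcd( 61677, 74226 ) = 267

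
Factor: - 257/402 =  - 2^ ( - 1)*3^(  -  1)*67^ (-1)*257^1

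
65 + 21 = 86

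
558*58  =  32364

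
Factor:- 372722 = - 2^1*7^1*79^1 * 337^1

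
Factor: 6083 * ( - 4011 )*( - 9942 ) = 2^1*3^2*7^2 * 11^1 * 79^1 * 191^1*1657^1 = 242573993046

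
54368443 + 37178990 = 91547433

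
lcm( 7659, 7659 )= 7659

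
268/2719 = 268/2719  =  0.10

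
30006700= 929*32300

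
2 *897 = 1794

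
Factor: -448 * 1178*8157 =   -  4304807808 = -2^7*3^1*7^1*19^1*31^1*2719^1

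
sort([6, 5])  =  [5 , 6 ] 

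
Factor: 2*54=108 = 2^2 * 3^3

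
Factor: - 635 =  - 5^1 * 127^1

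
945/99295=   27/2837=0.01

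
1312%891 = 421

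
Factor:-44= - 2^2*11^1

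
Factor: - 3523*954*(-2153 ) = 2^1*3^2*13^1*53^1*271^1*2153^1= 7236108126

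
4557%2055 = 447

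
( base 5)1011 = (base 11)10a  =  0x83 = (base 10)131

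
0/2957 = 0= 0.00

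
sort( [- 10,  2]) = [ - 10,  2]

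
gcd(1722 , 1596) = 42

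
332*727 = 241364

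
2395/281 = 8  +  147/281 = 8.52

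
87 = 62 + 25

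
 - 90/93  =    -  1+ 1/31 = - 0.97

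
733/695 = 1  +  38/695 = 1.05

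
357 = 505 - 148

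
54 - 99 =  - 45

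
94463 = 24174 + 70289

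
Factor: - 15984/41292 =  - 12/31 = - 2^2*3^1*31^( - 1) 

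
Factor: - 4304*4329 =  - 2^4*3^2*13^1*37^1*  269^1   =  - 18632016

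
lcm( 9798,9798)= 9798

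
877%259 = 100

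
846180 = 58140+788040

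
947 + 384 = 1331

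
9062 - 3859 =5203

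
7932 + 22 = 7954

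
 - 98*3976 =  - 389648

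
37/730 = 37/730 = 0.05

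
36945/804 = 45 + 255/268 = 45.95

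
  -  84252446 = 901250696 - 985503142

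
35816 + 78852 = 114668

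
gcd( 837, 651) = 93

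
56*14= 784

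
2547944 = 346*7364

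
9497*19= 180443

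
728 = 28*26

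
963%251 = 210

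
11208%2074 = 838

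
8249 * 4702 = 38786798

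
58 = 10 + 48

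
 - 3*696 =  - 2088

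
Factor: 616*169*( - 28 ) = -2914912 = - 2^5 * 7^2 * 11^1*13^2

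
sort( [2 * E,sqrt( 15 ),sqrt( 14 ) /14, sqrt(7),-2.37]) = [ - 2.37,sqrt(14 ) /14,sqrt( 7), sqrt( 15 ),2*E ] 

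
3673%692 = 213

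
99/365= 99/365=0.27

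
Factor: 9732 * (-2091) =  - 2^2*3^2 * 17^1 * 41^1 *811^1 = - 20349612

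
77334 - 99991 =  - 22657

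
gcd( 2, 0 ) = 2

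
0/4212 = 0 = 0.00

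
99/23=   4 + 7/23  =  4.30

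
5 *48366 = 241830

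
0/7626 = 0  =  0.00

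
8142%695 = 497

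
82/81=82/81  =  1.01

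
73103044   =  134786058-61683014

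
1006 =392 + 614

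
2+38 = 40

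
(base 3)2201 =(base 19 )3g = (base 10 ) 73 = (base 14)53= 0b1001001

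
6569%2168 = 65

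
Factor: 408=2^3*3^1*17^1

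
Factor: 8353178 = 2^1*631^1*6619^1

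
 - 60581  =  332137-392718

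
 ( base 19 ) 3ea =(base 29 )1HP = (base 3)1212100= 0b10101001111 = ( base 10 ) 1359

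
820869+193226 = 1014095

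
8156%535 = 131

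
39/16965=1/435 = 0.00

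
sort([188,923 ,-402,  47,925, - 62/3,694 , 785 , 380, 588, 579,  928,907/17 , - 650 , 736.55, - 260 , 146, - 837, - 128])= [ - 837, - 650, - 402, - 260, - 128, - 62/3, 47, 907/17, 146,  188,380 , 579, 588,  694 , 736.55 , 785 , 923,925 , 928]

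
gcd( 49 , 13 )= 1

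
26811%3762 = 477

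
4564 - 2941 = 1623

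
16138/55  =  16138/55 = 293.42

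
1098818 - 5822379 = - 4723561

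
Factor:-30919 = - 7^2*631^1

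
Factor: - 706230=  - 2^1*3^2*5^1*7^1*19^1*59^1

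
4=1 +3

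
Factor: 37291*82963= 89^1  *419^1*82963^1 = 3093773233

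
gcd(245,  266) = 7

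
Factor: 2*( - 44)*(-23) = 2^3*11^1 * 23^1  =  2024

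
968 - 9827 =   -  8859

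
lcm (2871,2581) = 255519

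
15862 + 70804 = 86666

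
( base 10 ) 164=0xA4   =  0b10100100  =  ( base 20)84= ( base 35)4O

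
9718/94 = 103 + 18/47 = 103.38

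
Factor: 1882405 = 5^1*7^1 * 53783^1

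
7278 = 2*3639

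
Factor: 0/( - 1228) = 0=0^1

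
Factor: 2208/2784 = 23^1*29^( - 1) = 23/29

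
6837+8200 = 15037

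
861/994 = 123/142 = 0.87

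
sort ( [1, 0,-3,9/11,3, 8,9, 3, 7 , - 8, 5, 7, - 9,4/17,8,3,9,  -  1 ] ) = [ - 9, -8,-3,-1, 0,4/17, 9/11,1,3,3,3,5,  7, 7, 8,8, 9, 9] 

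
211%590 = 211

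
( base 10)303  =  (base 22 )DH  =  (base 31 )9o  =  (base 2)100101111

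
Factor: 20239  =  37^1*547^1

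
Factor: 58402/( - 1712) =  - 2^( - 3)* 107^( - 1 )*29201^1   =  -29201/856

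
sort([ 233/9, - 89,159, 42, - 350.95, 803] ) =[ - 350.95, - 89, 233/9,42,159,803 ]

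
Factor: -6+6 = 0^1 = 0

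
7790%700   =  90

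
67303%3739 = 1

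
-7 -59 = -66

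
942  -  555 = 387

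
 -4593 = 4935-9528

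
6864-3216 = 3648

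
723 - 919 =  - 196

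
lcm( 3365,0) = 0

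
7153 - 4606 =2547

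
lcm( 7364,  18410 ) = 36820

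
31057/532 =58 +201/532=58.38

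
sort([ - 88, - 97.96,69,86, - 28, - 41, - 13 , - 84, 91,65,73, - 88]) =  [ - 97.96, - 88, - 88, - 84, - 41, - 28, -13, 65,69,73,  86,91 ] 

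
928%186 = 184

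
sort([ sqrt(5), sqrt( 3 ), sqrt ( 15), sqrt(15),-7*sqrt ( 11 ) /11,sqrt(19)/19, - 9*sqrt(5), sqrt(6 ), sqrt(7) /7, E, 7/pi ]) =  [  -  9*sqrt(5 ), - 7*sqrt (11) /11, sqrt( 19) /19, sqrt (7 ) /7, sqrt( 3), 7/pi,sqrt(5 ) , sqrt (6),  E, sqrt(15), sqrt(15 )] 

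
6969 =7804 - 835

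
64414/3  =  64414/3 =21471.33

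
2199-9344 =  - 7145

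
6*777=4662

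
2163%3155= 2163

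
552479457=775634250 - 223154793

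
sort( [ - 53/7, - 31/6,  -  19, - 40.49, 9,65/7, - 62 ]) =[ - 62, - 40.49 , - 19, - 53/7, - 31/6,  9,  65/7] 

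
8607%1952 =799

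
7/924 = 1/132 = 0.01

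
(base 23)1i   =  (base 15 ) 2b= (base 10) 41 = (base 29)1c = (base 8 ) 51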